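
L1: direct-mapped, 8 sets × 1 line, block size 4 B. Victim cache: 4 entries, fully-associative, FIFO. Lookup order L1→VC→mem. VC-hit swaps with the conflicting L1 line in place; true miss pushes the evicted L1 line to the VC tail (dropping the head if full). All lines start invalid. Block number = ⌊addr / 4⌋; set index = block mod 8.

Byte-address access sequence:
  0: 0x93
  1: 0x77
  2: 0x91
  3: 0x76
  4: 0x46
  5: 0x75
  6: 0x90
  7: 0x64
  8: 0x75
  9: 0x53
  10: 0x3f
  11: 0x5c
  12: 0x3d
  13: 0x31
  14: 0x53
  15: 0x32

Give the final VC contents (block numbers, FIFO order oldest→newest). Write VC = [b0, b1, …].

VC = [17, 36, 23, 20]

#0 0x93→b36/s4 MISS; vc=[]
#1 0x77→b29/s5 MISS; vc=[]
#2 0x91→b36/s4 L1-HIT; vc=[]
#3 0x76→b29/s5 L1-HIT; vc=[]
#4 0x46→b17/s1 MISS; vc=[]
#5 0x75→b29/s5 L1-HIT; vc=[]
#6 0x90→b36/s4 L1-HIT; vc=[]
#7 0x64→b25/s1 MISS; vc=[17]
#8 0x75→b29/s5 L1-HIT; vc=[17]
#9 0x53→b20/s4 MISS; vc=[17,36]
#10 0x3f→b15/s7 MISS; vc=[17,36]
#11 0x5c→b23/s7 MISS; vc=[17,36,15]
#12 0x3d→b15/s7 VC-HIT; vc=[17,36,23]
#13 0x31→b12/s4 MISS; vc=[17,36,23,20]
#14 0x53→b20/s4 VC-HIT; vc=[17,36,23,12]
#15 0x32→b12/s4 VC-HIT; vc=[17,36,23,20]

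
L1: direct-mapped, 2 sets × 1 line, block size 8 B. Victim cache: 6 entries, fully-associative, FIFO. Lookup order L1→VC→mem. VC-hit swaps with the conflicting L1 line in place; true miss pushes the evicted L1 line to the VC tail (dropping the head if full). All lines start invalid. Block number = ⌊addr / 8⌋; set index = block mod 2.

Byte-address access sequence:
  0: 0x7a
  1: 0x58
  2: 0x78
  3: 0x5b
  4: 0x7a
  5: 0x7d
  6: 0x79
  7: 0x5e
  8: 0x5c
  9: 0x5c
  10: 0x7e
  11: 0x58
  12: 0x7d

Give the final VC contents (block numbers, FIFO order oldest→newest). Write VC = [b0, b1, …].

VC = [11]

  [0] addr=0x7a blk=15 s=1: MISS | VC []
  [1] addr=0x58 blk=11 s=1: MISS | VC [15]
  [2] addr=0x78 blk=15 s=1: VC-HIT | VC [11]
  [3] addr=0x5b blk=11 s=1: VC-HIT | VC [15]
  [4] addr=0x7a blk=15 s=1: VC-HIT | VC [11]
  [5] addr=0x7d blk=15 s=1: L1-HIT | VC [11]
  [6] addr=0x79 blk=15 s=1: L1-HIT | VC [11]
  [7] addr=0x5e blk=11 s=1: VC-HIT | VC [15]
  [8] addr=0x5c blk=11 s=1: L1-HIT | VC [15]
  [9] addr=0x5c blk=11 s=1: L1-HIT | VC [15]
  [10] addr=0x7e blk=15 s=1: VC-HIT | VC [11]
  [11] addr=0x58 blk=11 s=1: VC-HIT | VC [15]
  [12] addr=0x7d blk=15 s=1: VC-HIT | VC [11]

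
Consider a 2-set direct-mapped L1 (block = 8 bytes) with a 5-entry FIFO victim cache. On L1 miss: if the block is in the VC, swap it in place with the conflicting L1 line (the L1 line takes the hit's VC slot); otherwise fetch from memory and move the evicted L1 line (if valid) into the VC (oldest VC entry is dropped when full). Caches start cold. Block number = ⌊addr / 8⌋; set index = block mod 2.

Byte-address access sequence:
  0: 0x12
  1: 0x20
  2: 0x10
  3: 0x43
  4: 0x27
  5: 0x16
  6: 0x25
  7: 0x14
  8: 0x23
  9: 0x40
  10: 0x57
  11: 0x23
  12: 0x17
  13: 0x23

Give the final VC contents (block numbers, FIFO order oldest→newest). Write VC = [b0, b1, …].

  [0] addr=0x12 blk=2 s=0: MISS | VC []
  [1] addr=0x20 blk=4 s=0: MISS | VC [2]
  [2] addr=0x10 blk=2 s=0: VC-HIT | VC [4]
  [3] addr=0x43 blk=8 s=0: MISS | VC [4, 2]
  [4] addr=0x27 blk=4 s=0: VC-HIT | VC [8, 2]
  [5] addr=0x16 blk=2 s=0: VC-HIT | VC [8, 4]
  [6] addr=0x25 blk=4 s=0: VC-HIT | VC [8, 2]
  [7] addr=0x14 blk=2 s=0: VC-HIT | VC [8, 4]
  [8] addr=0x23 blk=4 s=0: VC-HIT | VC [8, 2]
  [9] addr=0x40 blk=8 s=0: VC-HIT | VC [4, 2]
  [10] addr=0x57 blk=10 s=0: MISS | VC [4, 2, 8]
  [11] addr=0x23 blk=4 s=0: VC-HIT | VC [10, 2, 8]
  [12] addr=0x17 blk=2 s=0: VC-HIT | VC [10, 4, 8]
  [13] addr=0x23 blk=4 s=0: VC-HIT | VC [10, 2, 8]

VC = [10, 2, 8]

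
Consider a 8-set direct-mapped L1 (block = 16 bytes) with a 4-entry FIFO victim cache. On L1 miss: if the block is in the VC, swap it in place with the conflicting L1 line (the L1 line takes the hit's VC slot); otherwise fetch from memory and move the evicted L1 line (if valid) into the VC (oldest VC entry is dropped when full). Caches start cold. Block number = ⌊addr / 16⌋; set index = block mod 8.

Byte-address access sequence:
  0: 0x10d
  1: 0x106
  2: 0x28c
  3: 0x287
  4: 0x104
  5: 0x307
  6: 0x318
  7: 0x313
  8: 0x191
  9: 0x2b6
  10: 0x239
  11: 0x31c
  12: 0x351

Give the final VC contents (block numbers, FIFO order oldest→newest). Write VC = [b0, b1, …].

VC = [40, 16, 25, 43]

0: 0x10d (blk 16, set 0) → MISS  vc=[]
1: 0x106 (blk 16, set 0) → L1-HIT  vc=[]
2: 0x28c (blk 40, set 0) → MISS  vc=[16]
3: 0x287 (blk 40, set 0) → L1-HIT  vc=[16]
4: 0x104 (blk 16, set 0) → VC-HIT  vc=[40]
5: 0x307 (blk 48, set 0) → MISS  vc=[40, 16]
6: 0x318 (blk 49, set 1) → MISS  vc=[40, 16]
7: 0x313 (blk 49, set 1) → L1-HIT  vc=[40, 16]
8: 0x191 (blk 25, set 1) → MISS  vc=[40, 16, 49]
9: 0x2b6 (blk 43, set 3) → MISS  vc=[40, 16, 49]
10: 0x239 (blk 35, set 3) → MISS  vc=[40, 16, 49, 43]
11: 0x31c (blk 49, set 1) → VC-HIT  vc=[40, 16, 25, 43]
12: 0x351 (blk 53, set 5) → MISS  vc=[40, 16, 25, 43]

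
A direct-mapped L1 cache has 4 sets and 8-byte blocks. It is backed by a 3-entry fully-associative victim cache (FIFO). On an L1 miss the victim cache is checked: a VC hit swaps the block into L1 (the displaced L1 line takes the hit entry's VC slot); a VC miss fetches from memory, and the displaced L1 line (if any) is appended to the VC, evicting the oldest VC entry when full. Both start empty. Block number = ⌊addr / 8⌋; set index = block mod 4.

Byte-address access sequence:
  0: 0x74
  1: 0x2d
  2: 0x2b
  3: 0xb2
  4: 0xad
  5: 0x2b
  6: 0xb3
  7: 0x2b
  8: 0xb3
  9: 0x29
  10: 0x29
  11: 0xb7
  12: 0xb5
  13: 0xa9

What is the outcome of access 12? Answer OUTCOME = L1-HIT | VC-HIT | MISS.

OUTCOME = L1-HIT

#0 0x74→b14/s2 MISS; vc=[]
#1 0x2d→b5/s1 MISS; vc=[]
#2 0x2b→b5/s1 L1-HIT; vc=[]
#3 0xb2→b22/s2 MISS; vc=[14]
#4 0xad→b21/s1 MISS; vc=[14,5]
#5 0x2b→b5/s1 VC-HIT; vc=[14,21]
#6 0xb3→b22/s2 L1-HIT; vc=[14,21]
#7 0x2b→b5/s1 L1-HIT; vc=[14,21]
#8 0xb3→b22/s2 L1-HIT; vc=[14,21]
#9 0x29→b5/s1 L1-HIT; vc=[14,21]
#10 0x29→b5/s1 L1-HIT; vc=[14,21]
#11 0xb7→b22/s2 L1-HIT; vc=[14,21]
#12 0xb5→b22/s2 L1-HIT; vc=[14,21]
#13 0xa9→b21/s1 VC-HIT; vc=[14,5]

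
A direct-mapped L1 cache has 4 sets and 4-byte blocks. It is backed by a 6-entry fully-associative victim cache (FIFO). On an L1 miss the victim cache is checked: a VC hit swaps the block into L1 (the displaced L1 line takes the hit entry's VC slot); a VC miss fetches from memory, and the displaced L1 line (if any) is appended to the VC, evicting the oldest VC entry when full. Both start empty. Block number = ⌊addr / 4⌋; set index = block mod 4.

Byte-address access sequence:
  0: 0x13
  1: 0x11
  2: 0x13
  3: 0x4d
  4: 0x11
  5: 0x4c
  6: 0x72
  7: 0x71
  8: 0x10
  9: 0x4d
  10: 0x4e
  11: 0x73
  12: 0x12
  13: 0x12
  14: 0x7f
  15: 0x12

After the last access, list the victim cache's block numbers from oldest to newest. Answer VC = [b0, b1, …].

VC = [28, 19]

  [0] addr=0x13 blk=4 s=0: MISS | VC []
  [1] addr=0x11 blk=4 s=0: L1-HIT | VC []
  [2] addr=0x13 blk=4 s=0: L1-HIT | VC []
  [3] addr=0x4d blk=19 s=3: MISS | VC []
  [4] addr=0x11 blk=4 s=0: L1-HIT | VC []
  [5] addr=0x4c blk=19 s=3: L1-HIT | VC []
  [6] addr=0x72 blk=28 s=0: MISS | VC [4]
  [7] addr=0x71 blk=28 s=0: L1-HIT | VC [4]
  [8] addr=0x10 blk=4 s=0: VC-HIT | VC [28]
  [9] addr=0x4d blk=19 s=3: L1-HIT | VC [28]
  [10] addr=0x4e blk=19 s=3: L1-HIT | VC [28]
  [11] addr=0x73 blk=28 s=0: VC-HIT | VC [4]
  [12] addr=0x12 blk=4 s=0: VC-HIT | VC [28]
  [13] addr=0x12 blk=4 s=0: L1-HIT | VC [28]
  [14] addr=0x7f blk=31 s=3: MISS | VC [28, 19]
  [15] addr=0x12 blk=4 s=0: L1-HIT | VC [28, 19]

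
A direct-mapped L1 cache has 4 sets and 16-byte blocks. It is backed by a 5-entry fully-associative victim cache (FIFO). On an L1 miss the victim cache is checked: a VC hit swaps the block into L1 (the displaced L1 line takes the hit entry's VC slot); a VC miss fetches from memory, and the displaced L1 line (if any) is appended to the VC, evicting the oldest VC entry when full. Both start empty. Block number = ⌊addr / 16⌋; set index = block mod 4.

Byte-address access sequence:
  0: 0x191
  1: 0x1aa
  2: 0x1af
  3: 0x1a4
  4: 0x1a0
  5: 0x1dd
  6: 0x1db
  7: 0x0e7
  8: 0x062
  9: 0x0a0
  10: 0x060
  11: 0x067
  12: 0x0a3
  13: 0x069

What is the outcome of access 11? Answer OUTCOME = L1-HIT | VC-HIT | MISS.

  [0] addr=0x191 blk=25 s=1: MISS | VC []
  [1] addr=0x1aa blk=26 s=2: MISS | VC []
  [2] addr=0x1af blk=26 s=2: L1-HIT | VC []
  [3] addr=0x1a4 blk=26 s=2: L1-HIT | VC []
  [4] addr=0x1a0 blk=26 s=2: L1-HIT | VC []
  [5] addr=0x1dd blk=29 s=1: MISS | VC [25]
  [6] addr=0x1db blk=29 s=1: L1-HIT | VC [25]
  [7] addr=0xe7 blk=14 s=2: MISS | VC [25, 26]
  [8] addr=0x62 blk=6 s=2: MISS | VC [25, 26, 14]
  [9] addr=0xa0 blk=10 s=2: MISS | VC [25, 26, 14, 6]
  [10] addr=0x60 blk=6 s=2: VC-HIT | VC [25, 26, 14, 10]
  [11] addr=0x67 blk=6 s=2: L1-HIT | VC [25, 26, 14, 10]
  [12] addr=0xa3 blk=10 s=2: VC-HIT | VC [25, 26, 14, 6]
  [13] addr=0x69 blk=6 s=2: VC-HIT | VC [25, 26, 14, 10]

OUTCOME = L1-HIT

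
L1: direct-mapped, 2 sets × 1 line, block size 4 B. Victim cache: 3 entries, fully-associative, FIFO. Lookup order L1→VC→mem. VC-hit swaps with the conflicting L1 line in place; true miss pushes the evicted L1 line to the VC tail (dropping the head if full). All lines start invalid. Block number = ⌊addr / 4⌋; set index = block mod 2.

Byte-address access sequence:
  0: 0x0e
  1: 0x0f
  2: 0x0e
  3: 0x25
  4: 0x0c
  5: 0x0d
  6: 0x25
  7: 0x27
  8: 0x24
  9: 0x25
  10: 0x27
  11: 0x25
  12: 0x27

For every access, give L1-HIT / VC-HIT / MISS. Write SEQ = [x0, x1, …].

  [0] addr=0xe blk=3 s=1: MISS | VC []
  [1] addr=0xf blk=3 s=1: L1-HIT | VC []
  [2] addr=0xe blk=3 s=1: L1-HIT | VC []
  [3] addr=0x25 blk=9 s=1: MISS | VC [3]
  [4] addr=0xc blk=3 s=1: VC-HIT | VC [9]
  [5] addr=0xd blk=3 s=1: L1-HIT | VC [9]
  [6] addr=0x25 blk=9 s=1: VC-HIT | VC [3]
  [7] addr=0x27 blk=9 s=1: L1-HIT | VC [3]
  [8] addr=0x24 blk=9 s=1: L1-HIT | VC [3]
  [9] addr=0x25 blk=9 s=1: L1-HIT | VC [3]
  [10] addr=0x27 blk=9 s=1: L1-HIT | VC [3]
  [11] addr=0x25 blk=9 s=1: L1-HIT | VC [3]
  [12] addr=0x27 blk=9 s=1: L1-HIT | VC [3]

SEQ = [MISS, L1-HIT, L1-HIT, MISS, VC-HIT, L1-HIT, VC-HIT, L1-HIT, L1-HIT, L1-HIT, L1-HIT, L1-HIT, L1-HIT]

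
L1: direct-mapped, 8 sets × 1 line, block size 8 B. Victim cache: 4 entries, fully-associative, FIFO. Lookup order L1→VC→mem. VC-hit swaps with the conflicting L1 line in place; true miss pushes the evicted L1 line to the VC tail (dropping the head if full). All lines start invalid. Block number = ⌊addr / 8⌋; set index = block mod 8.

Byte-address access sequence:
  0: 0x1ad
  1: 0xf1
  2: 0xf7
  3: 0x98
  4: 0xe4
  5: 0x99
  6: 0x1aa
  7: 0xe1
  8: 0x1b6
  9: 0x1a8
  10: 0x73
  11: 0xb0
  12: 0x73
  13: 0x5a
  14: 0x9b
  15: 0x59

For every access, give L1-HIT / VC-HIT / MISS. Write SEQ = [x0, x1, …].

SEQ = [MISS, MISS, L1-HIT, MISS, MISS, L1-HIT, L1-HIT, L1-HIT, MISS, L1-HIT, MISS, MISS, VC-HIT, MISS, VC-HIT, VC-HIT]

#0 0x1ad→b53/s5 MISS; vc=[]
#1 0xf1→b30/s6 MISS; vc=[]
#2 0xf7→b30/s6 L1-HIT; vc=[]
#3 0x98→b19/s3 MISS; vc=[]
#4 0xe4→b28/s4 MISS; vc=[]
#5 0x99→b19/s3 L1-HIT; vc=[]
#6 0x1aa→b53/s5 L1-HIT; vc=[]
#7 0xe1→b28/s4 L1-HIT; vc=[]
#8 0x1b6→b54/s6 MISS; vc=[30]
#9 0x1a8→b53/s5 L1-HIT; vc=[30]
#10 0x73→b14/s6 MISS; vc=[30,54]
#11 0xb0→b22/s6 MISS; vc=[30,54,14]
#12 0x73→b14/s6 VC-HIT; vc=[30,54,22]
#13 0x5a→b11/s3 MISS; vc=[30,54,22,19]
#14 0x9b→b19/s3 VC-HIT; vc=[30,54,22,11]
#15 0x59→b11/s3 VC-HIT; vc=[30,54,22,19]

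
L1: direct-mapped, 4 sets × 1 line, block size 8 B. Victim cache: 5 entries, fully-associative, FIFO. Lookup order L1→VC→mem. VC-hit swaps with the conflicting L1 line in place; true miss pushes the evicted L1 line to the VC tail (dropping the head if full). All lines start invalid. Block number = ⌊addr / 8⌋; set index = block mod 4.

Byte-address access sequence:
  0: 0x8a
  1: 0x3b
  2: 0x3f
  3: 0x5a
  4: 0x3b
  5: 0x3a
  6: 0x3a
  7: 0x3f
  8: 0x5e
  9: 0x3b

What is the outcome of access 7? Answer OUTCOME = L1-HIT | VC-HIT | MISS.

OUTCOME = L1-HIT

  [0] addr=0x8a blk=17 s=1: MISS | VC []
  [1] addr=0x3b blk=7 s=3: MISS | VC []
  [2] addr=0x3f blk=7 s=3: L1-HIT | VC []
  [3] addr=0x5a blk=11 s=3: MISS | VC [7]
  [4] addr=0x3b blk=7 s=3: VC-HIT | VC [11]
  [5] addr=0x3a blk=7 s=3: L1-HIT | VC [11]
  [6] addr=0x3a blk=7 s=3: L1-HIT | VC [11]
  [7] addr=0x3f blk=7 s=3: L1-HIT | VC [11]
  [8] addr=0x5e blk=11 s=3: VC-HIT | VC [7]
  [9] addr=0x3b blk=7 s=3: VC-HIT | VC [11]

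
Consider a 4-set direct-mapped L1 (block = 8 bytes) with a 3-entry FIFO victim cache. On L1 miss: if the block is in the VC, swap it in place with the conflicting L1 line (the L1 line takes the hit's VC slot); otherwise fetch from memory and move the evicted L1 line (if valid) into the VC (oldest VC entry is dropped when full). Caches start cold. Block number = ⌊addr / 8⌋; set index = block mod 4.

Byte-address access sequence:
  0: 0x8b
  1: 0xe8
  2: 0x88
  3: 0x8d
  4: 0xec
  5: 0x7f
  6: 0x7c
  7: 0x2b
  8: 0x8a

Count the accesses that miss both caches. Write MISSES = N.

MISSES = 4

0: 0x8b (blk 17, set 1) → MISS  vc=[]
1: 0xe8 (blk 29, set 1) → MISS  vc=[17]
2: 0x88 (blk 17, set 1) → VC-HIT  vc=[29]
3: 0x8d (blk 17, set 1) → L1-HIT  vc=[29]
4: 0xec (blk 29, set 1) → VC-HIT  vc=[17]
5: 0x7f (blk 15, set 3) → MISS  vc=[17]
6: 0x7c (blk 15, set 3) → L1-HIT  vc=[17]
7: 0x2b (blk 5, set 1) → MISS  vc=[17, 29]
8: 0x8a (blk 17, set 1) → VC-HIT  vc=[5, 29]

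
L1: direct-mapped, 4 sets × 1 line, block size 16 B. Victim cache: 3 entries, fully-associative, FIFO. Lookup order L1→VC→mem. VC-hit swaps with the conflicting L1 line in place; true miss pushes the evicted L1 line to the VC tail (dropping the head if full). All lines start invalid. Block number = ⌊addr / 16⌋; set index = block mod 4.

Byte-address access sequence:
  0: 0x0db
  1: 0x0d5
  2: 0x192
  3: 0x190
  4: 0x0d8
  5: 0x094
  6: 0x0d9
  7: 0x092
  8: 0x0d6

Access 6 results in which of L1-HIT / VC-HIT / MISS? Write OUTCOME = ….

OUTCOME = VC-HIT

0: 0xdb (blk 13, set 1) → MISS  vc=[]
1: 0xd5 (blk 13, set 1) → L1-HIT  vc=[]
2: 0x192 (blk 25, set 1) → MISS  vc=[13]
3: 0x190 (blk 25, set 1) → L1-HIT  vc=[13]
4: 0xd8 (blk 13, set 1) → VC-HIT  vc=[25]
5: 0x94 (blk 9, set 1) → MISS  vc=[25, 13]
6: 0xd9 (blk 13, set 1) → VC-HIT  vc=[25, 9]
7: 0x92 (blk 9, set 1) → VC-HIT  vc=[25, 13]
8: 0xd6 (blk 13, set 1) → VC-HIT  vc=[25, 9]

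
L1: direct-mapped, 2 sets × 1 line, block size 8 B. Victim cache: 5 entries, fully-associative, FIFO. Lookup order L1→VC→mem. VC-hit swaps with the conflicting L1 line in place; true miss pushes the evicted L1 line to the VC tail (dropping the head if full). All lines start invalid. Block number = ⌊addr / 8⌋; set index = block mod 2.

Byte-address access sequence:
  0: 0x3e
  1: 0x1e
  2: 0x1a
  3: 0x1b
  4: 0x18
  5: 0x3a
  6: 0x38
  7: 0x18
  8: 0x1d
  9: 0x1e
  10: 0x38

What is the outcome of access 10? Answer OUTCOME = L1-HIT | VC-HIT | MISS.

0: 0x3e (blk 7, set 1) → MISS  vc=[]
1: 0x1e (blk 3, set 1) → MISS  vc=[7]
2: 0x1a (blk 3, set 1) → L1-HIT  vc=[7]
3: 0x1b (blk 3, set 1) → L1-HIT  vc=[7]
4: 0x18 (blk 3, set 1) → L1-HIT  vc=[7]
5: 0x3a (blk 7, set 1) → VC-HIT  vc=[3]
6: 0x38 (blk 7, set 1) → L1-HIT  vc=[3]
7: 0x18 (blk 3, set 1) → VC-HIT  vc=[7]
8: 0x1d (blk 3, set 1) → L1-HIT  vc=[7]
9: 0x1e (blk 3, set 1) → L1-HIT  vc=[7]
10: 0x38 (blk 7, set 1) → VC-HIT  vc=[3]

OUTCOME = VC-HIT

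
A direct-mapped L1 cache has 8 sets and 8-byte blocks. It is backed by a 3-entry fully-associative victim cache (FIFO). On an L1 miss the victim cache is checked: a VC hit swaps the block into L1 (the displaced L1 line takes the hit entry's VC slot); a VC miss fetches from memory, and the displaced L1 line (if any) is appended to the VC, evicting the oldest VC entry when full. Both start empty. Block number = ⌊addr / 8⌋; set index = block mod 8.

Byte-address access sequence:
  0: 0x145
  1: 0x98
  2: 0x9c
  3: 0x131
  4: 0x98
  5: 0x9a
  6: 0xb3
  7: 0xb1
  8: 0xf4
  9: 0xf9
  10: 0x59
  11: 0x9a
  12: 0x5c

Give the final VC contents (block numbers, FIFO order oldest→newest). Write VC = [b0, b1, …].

  [0] addr=0x145 blk=40 s=0: MISS | VC []
  [1] addr=0x98 blk=19 s=3: MISS | VC []
  [2] addr=0x9c blk=19 s=3: L1-HIT | VC []
  [3] addr=0x131 blk=38 s=6: MISS | VC []
  [4] addr=0x98 blk=19 s=3: L1-HIT | VC []
  [5] addr=0x9a blk=19 s=3: L1-HIT | VC []
  [6] addr=0xb3 blk=22 s=6: MISS | VC [38]
  [7] addr=0xb1 blk=22 s=6: L1-HIT | VC [38]
  [8] addr=0xf4 blk=30 s=6: MISS | VC [38, 22]
  [9] addr=0xf9 blk=31 s=7: MISS | VC [38, 22]
  [10] addr=0x59 blk=11 s=3: MISS | VC [38, 22, 19]
  [11] addr=0x9a blk=19 s=3: VC-HIT | VC [38, 22, 11]
  [12] addr=0x5c blk=11 s=3: VC-HIT | VC [38, 22, 19]

VC = [38, 22, 19]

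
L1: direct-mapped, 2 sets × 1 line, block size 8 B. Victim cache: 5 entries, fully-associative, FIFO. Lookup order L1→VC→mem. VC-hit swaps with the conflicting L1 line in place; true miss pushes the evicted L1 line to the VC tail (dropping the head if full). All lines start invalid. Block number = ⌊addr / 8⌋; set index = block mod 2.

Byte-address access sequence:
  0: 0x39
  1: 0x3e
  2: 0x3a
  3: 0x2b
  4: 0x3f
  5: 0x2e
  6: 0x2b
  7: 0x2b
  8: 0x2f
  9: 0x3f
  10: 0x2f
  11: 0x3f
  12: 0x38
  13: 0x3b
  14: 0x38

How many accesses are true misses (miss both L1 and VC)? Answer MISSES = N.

  [0] addr=0x39 blk=7 s=1: MISS | VC []
  [1] addr=0x3e blk=7 s=1: L1-HIT | VC []
  [2] addr=0x3a blk=7 s=1: L1-HIT | VC []
  [3] addr=0x2b blk=5 s=1: MISS | VC [7]
  [4] addr=0x3f blk=7 s=1: VC-HIT | VC [5]
  [5] addr=0x2e blk=5 s=1: VC-HIT | VC [7]
  [6] addr=0x2b blk=5 s=1: L1-HIT | VC [7]
  [7] addr=0x2b blk=5 s=1: L1-HIT | VC [7]
  [8] addr=0x2f blk=5 s=1: L1-HIT | VC [7]
  [9] addr=0x3f blk=7 s=1: VC-HIT | VC [5]
  [10] addr=0x2f blk=5 s=1: VC-HIT | VC [7]
  [11] addr=0x3f blk=7 s=1: VC-HIT | VC [5]
  [12] addr=0x38 blk=7 s=1: L1-HIT | VC [5]
  [13] addr=0x3b blk=7 s=1: L1-HIT | VC [5]
  [14] addr=0x38 blk=7 s=1: L1-HIT | VC [5]

MISSES = 2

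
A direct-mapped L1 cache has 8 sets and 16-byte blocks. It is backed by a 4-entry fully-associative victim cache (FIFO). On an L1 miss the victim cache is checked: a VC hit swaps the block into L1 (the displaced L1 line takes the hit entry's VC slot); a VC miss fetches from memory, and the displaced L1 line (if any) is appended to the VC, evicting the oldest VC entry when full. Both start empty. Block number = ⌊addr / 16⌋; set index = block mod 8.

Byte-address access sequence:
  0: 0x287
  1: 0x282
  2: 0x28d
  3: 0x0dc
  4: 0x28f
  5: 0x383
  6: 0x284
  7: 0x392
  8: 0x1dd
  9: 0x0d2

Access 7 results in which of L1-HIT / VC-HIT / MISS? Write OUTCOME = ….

  [0] addr=0x287 blk=40 s=0: MISS | VC []
  [1] addr=0x282 blk=40 s=0: L1-HIT | VC []
  [2] addr=0x28d blk=40 s=0: L1-HIT | VC []
  [3] addr=0xdc blk=13 s=5: MISS | VC []
  [4] addr=0x28f blk=40 s=0: L1-HIT | VC []
  [5] addr=0x383 blk=56 s=0: MISS | VC [40]
  [6] addr=0x284 blk=40 s=0: VC-HIT | VC [56]
  [7] addr=0x392 blk=57 s=1: MISS | VC [56]
  [8] addr=0x1dd blk=29 s=5: MISS | VC [56, 13]
  [9] addr=0xd2 blk=13 s=5: VC-HIT | VC [56, 29]

OUTCOME = MISS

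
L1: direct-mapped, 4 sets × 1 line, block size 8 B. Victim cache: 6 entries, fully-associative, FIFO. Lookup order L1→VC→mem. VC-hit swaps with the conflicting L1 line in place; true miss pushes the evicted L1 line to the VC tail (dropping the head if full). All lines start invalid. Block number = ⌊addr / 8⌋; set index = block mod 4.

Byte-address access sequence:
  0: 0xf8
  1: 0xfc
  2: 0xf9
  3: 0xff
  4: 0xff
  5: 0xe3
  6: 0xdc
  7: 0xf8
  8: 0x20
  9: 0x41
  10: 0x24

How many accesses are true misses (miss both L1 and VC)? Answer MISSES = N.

MISSES = 5

  [0] addr=0xf8 blk=31 s=3: MISS | VC []
  [1] addr=0xfc blk=31 s=3: L1-HIT | VC []
  [2] addr=0xf9 blk=31 s=3: L1-HIT | VC []
  [3] addr=0xff blk=31 s=3: L1-HIT | VC []
  [4] addr=0xff blk=31 s=3: L1-HIT | VC []
  [5] addr=0xe3 blk=28 s=0: MISS | VC []
  [6] addr=0xdc blk=27 s=3: MISS | VC [31]
  [7] addr=0xf8 blk=31 s=3: VC-HIT | VC [27]
  [8] addr=0x20 blk=4 s=0: MISS | VC [27, 28]
  [9] addr=0x41 blk=8 s=0: MISS | VC [27, 28, 4]
  [10] addr=0x24 blk=4 s=0: VC-HIT | VC [27, 28, 8]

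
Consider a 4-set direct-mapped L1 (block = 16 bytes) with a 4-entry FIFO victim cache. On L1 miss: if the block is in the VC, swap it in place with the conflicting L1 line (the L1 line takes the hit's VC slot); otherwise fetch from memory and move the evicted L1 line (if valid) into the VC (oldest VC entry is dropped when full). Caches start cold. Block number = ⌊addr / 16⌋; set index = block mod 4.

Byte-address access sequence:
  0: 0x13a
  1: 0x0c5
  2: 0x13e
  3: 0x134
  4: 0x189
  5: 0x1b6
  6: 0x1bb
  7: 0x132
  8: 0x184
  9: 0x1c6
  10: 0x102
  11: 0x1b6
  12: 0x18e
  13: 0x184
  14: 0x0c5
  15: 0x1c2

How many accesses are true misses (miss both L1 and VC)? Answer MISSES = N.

MISSES = 6

  [0] addr=0x13a blk=19 s=3: MISS | VC []
  [1] addr=0xc5 blk=12 s=0: MISS | VC []
  [2] addr=0x13e blk=19 s=3: L1-HIT | VC []
  [3] addr=0x134 blk=19 s=3: L1-HIT | VC []
  [4] addr=0x189 blk=24 s=0: MISS | VC [12]
  [5] addr=0x1b6 blk=27 s=3: MISS | VC [12, 19]
  [6] addr=0x1bb blk=27 s=3: L1-HIT | VC [12, 19]
  [7] addr=0x132 blk=19 s=3: VC-HIT | VC [12, 27]
  [8] addr=0x184 blk=24 s=0: L1-HIT | VC [12, 27]
  [9] addr=0x1c6 blk=28 s=0: MISS | VC [12, 27, 24]
  [10] addr=0x102 blk=16 s=0: MISS | VC [12, 27, 24, 28]
  [11] addr=0x1b6 blk=27 s=3: VC-HIT | VC [12, 19, 24, 28]
  [12] addr=0x18e blk=24 s=0: VC-HIT | VC [12, 19, 16, 28]
  [13] addr=0x184 blk=24 s=0: L1-HIT | VC [12, 19, 16, 28]
  [14] addr=0xc5 blk=12 s=0: VC-HIT | VC [24, 19, 16, 28]
  [15] addr=0x1c2 blk=28 s=0: VC-HIT | VC [24, 19, 16, 12]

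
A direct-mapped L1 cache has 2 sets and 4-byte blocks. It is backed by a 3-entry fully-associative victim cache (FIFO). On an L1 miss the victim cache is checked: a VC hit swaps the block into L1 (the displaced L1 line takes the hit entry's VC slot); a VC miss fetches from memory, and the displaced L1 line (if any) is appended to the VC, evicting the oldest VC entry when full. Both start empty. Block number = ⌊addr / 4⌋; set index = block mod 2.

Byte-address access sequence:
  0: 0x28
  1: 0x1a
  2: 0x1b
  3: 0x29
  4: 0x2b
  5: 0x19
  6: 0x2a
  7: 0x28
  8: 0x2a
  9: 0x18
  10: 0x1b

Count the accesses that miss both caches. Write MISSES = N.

0: 0x28 (blk 10, set 0) → MISS  vc=[]
1: 0x1a (blk 6, set 0) → MISS  vc=[10]
2: 0x1b (blk 6, set 0) → L1-HIT  vc=[10]
3: 0x29 (blk 10, set 0) → VC-HIT  vc=[6]
4: 0x2b (blk 10, set 0) → L1-HIT  vc=[6]
5: 0x19 (blk 6, set 0) → VC-HIT  vc=[10]
6: 0x2a (blk 10, set 0) → VC-HIT  vc=[6]
7: 0x28 (blk 10, set 0) → L1-HIT  vc=[6]
8: 0x2a (blk 10, set 0) → L1-HIT  vc=[6]
9: 0x18 (blk 6, set 0) → VC-HIT  vc=[10]
10: 0x1b (blk 6, set 0) → L1-HIT  vc=[10]

MISSES = 2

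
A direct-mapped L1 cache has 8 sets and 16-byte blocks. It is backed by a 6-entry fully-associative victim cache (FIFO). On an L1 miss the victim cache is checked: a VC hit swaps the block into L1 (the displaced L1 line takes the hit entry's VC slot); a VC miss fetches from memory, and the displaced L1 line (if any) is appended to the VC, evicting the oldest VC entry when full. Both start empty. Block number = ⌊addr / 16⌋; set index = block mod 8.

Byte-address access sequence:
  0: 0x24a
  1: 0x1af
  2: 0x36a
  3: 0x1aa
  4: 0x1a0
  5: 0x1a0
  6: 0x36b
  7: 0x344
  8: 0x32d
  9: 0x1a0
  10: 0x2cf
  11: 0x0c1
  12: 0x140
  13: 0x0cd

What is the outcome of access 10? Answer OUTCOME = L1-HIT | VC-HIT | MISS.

#0 0x24a→b36/s4 MISS; vc=[]
#1 0x1af→b26/s2 MISS; vc=[]
#2 0x36a→b54/s6 MISS; vc=[]
#3 0x1aa→b26/s2 L1-HIT; vc=[]
#4 0x1a0→b26/s2 L1-HIT; vc=[]
#5 0x1a0→b26/s2 L1-HIT; vc=[]
#6 0x36b→b54/s6 L1-HIT; vc=[]
#7 0x344→b52/s4 MISS; vc=[36]
#8 0x32d→b50/s2 MISS; vc=[36,26]
#9 0x1a0→b26/s2 VC-HIT; vc=[36,50]
#10 0x2cf→b44/s4 MISS; vc=[36,50,52]
#11 0xc1→b12/s4 MISS; vc=[36,50,52,44]
#12 0x140→b20/s4 MISS; vc=[36,50,52,44,12]
#13 0xcd→b12/s4 VC-HIT; vc=[36,50,52,44,20]

OUTCOME = MISS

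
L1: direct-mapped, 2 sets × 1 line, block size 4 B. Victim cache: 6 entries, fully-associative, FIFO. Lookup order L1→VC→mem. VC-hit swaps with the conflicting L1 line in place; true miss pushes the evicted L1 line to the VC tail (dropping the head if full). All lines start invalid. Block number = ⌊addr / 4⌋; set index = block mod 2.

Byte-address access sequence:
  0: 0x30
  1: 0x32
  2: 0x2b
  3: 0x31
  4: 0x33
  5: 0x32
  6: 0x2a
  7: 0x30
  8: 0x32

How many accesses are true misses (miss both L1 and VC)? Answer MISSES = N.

#0 0x30→b12/s0 MISS; vc=[]
#1 0x32→b12/s0 L1-HIT; vc=[]
#2 0x2b→b10/s0 MISS; vc=[12]
#3 0x31→b12/s0 VC-HIT; vc=[10]
#4 0x33→b12/s0 L1-HIT; vc=[10]
#5 0x32→b12/s0 L1-HIT; vc=[10]
#6 0x2a→b10/s0 VC-HIT; vc=[12]
#7 0x30→b12/s0 VC-HIT; vc=[10]
#8 0x32→b12/s0 L1-HIT; vc=[10]

MISSES = 2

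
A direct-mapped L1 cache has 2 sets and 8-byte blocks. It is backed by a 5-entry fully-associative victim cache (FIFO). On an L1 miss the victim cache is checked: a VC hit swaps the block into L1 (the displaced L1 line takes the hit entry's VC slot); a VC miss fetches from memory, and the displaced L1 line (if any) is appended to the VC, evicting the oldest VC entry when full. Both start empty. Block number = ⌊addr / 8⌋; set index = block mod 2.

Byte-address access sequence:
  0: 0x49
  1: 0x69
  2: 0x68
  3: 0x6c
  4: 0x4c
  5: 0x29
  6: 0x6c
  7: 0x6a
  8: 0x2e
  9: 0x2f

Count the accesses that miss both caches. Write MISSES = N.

0: 0x49 (blk 9, set 1) → MISS  vc=[]
1: 0x69 (blk 13, set 1) → MISS  vc=[9]
2: 0x68 (blk 13, set 1) → L1-HIT  vc=[9]
3: 0x6c (blk 13, set 1) → L1-HIT  vc=[9]
4: 0x4c (blk 9, set 1) → VC-HIT  vc=[13]
5: 0x29 (blk 5, set 1) → MISS  vc=[13, 9]
6: 0x6c (blk 13, set 1) → VC-HIT  vc=[5, 9]
7: 0x6a (blk 13, set 1) → L1-HIT  vc=[5, 9]
8: 0x2e (blk 5, set 1) → VC-HIT  vc=[13, 9]
9: 0x2f (blk 5, set 1) → L1-HIT  vc=[13, 9]

MISSES = 3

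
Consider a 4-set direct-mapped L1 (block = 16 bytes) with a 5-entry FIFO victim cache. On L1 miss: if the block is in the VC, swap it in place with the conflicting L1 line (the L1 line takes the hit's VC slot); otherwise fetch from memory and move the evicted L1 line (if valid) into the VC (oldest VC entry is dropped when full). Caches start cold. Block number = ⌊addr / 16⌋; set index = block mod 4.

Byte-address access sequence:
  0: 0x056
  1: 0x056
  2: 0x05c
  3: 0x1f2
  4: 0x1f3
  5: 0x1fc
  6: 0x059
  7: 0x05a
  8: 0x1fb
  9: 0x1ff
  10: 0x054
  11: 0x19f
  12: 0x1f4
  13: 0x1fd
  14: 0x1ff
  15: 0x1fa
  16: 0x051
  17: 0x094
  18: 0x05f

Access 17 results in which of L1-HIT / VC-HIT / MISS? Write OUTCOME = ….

OUTCOME = MISS

0: 0x56 (blk 5, set 1) → MISS  vc=[]
1: 0x56 (blk 5, set 1) → L1-HIT  vc=[]
2: 0x5c (blk 5, set 1) → L1-HIT  vc=[]
3: 0x1f2 (blk 31, set 3) → MISS  vc=[]
4: 0x1f3 (blk 31, set 3) → L1-HIT  vc=[]
5: 0x1fc (blk 31, set 3) → L1-HIT  vc=[]
6: 0x59 (blk 5, set 1) → L1-HIT  vc=[]
7: 0x5a (blk 5, set 1) → L1-HIT  vc=[]
8: 0x1fb (blk 31, set 3) → L1-HIT  vc=[]
9: 0x1ff (blk 31, set 3) → L1-HIT  vc=[]
10: 0x54 (blk 5, set 1) → L1-HIT  vc=[]
11: 0x19f (blk 25, set 1) → MISS  vc=[5]
12: 0x1f4 (blk 31, set 3) → L1-HIT  vc=[5]
13: 0x1fd (blk 31, set 3) → L1-HIT  vc=[5]
14: 0x1ff (blk 31, set 3) → L1-HIT  vc=[5]
15: 0x1fa (blk 31, set 3) → L1-HIT  vc=[5]
16: 0x51 (blk 5, set 1) → VC-HIT  vc=[25]
17: 0x94 (blk 9, set 1) → MISS  vc=[25, 5]
18: 0x5f (blk 5, set 1) → VC-HIT  vc=[25, 9]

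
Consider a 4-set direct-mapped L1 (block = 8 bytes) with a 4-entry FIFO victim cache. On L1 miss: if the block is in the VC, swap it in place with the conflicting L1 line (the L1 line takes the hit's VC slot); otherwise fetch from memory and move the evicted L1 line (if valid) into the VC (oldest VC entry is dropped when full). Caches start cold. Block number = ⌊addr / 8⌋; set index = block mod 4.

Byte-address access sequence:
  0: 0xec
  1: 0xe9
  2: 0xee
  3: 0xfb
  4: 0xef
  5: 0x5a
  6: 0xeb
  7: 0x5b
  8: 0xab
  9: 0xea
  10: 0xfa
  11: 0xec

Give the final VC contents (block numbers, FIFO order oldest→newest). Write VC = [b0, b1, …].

VC = [11, 21]

  [0] addr=0xec blk=29 s=1: MISS | VC []
  [1] addr=0xe9 blk=29 s=1: L1-HIT | VC []
  [2] addr=0xee blk=29 s=1: L1-HIT | VC []
  [3] addr=0xfb blk=31 s=3: MISS | VC []
  [4] addr=0xef blk=29 s=1: L1-HIT | VC []
  [5] addr=0x5a blk=11 s=3: MISS | VC [31]
  [6] addr=0xeb blk=29 s=1: L1-HIT | VC [31]
  [7] addr=0x5b blk=11 s=3: L1-HIT | VC [31]
  [8] addr=0xab blk=21 s=1: MISS | VC [31, 29]
  [9] addr=0xea blk=29 s=1: VC-HIT | VC [31, 21]
  [10] addr=0xfa blk=31 s=3: VC-HIT | VC [11, 21]
  [11] addr=0xec blk=29 s=1: L1-HIT | VC [11, 21]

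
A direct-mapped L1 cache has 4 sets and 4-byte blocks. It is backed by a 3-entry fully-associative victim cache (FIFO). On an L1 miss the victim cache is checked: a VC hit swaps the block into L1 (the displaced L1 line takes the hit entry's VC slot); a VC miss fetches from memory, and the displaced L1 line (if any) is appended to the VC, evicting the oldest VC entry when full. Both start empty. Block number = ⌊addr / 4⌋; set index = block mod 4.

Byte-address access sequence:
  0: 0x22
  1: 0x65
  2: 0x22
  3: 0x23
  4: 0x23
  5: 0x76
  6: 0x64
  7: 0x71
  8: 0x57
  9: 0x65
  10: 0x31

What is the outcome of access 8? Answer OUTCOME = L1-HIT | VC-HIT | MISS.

OUTCOME = MISS

0: 0x22 (blk 8, set 0) → MISS  vc=[]
1: 0x65 (blk 25, set 1) → MISS  vc=[]
2: 0x22 (blk 8, set 0) → L1-HIT  vc=[]
3: 0x23 (blk 8, set 0) → L1-HIT  vc=[]
4: 0x23 (blk 8, set 0) → L1-HIT  vc=[]
5: 0x76 (blk 29, set 1) → MISS  vc=[25]
6: 0x64 (blk 25, set 1) → VC-HIT  vc=[29]
7: 0x71 (blk 28, set 0) → MISS  vc=[29, 8]
8: 0x57 (blk 21, set 1) → MISS  vc=[29, 8, 25]
9: 0x65 (blk 25, set 1) → VC-HIT  vc=[29, 8, 21]
10: 0x31 (blk 12, set 0) → MISS  vc=[8, 21, 28]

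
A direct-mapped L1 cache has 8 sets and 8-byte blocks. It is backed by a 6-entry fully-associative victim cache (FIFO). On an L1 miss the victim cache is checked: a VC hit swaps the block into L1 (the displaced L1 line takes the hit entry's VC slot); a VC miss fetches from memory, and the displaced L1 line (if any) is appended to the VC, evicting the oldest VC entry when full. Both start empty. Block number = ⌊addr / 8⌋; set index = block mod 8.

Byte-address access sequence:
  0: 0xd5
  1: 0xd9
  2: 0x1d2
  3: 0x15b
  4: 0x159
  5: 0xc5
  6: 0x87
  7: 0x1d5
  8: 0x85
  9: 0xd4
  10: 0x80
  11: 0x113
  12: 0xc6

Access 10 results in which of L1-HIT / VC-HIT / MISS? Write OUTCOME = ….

OUTCOME = L1-HIT

#0 0xd5→b26/s2 MISS; vc=[]
#1 0xd9→b27/s3 MISS; vc=[]
#2 0x1d2→b58/s2 MISS; vc=[26]
#3 0x15b→b43/s3 MISS; vc=[26,27]
#4 0x159→b43/s3 L1-HIT; vc=[26,27]
#5 0xc5→b24/s0 MISS; vc=[26,27]
#6 0x87→b16/s0 MISS; vc=[26,27,24]
#7 0x1d5→b58/s2 L1-HIT; vc=[26,27,24]
#8 0x85→b16/s0 L1-HIT; vc=[26,27,24]
#9 0xd4→b26/s2 VC-HIT; vc=[58,27,24]
#10 0x80→b16/s0 L1-HIT; vc=[58,27,24]
#11 0x113→b34/s2 MISS; vc=[58,27,24,26]
#12 0xc6→b24/s0 VC-HIT; vc=[58,27,16,26]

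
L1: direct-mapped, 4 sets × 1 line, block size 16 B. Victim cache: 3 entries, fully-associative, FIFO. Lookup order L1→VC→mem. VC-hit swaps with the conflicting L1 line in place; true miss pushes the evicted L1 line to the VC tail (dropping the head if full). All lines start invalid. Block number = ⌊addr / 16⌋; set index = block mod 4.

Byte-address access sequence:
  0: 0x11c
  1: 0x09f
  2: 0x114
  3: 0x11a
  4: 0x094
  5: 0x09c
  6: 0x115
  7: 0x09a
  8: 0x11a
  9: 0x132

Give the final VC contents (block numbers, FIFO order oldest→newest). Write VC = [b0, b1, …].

VC = [9]

  [0] addr=0x11c blk=17 s=1: MISS | VC []
  [1] addr=0x9f blk=9 s=1: MISS | VC [17]
  [2] addr=0x114 blk=17 s=1: VC-HIT | VC [9]
  [3] addr=0x11a blk=17 s=1: L1-HIT | VC [9]
  [4] addr=0x94 blk=9 s=1: VC-HIT | VC [17]
  [5] addr=0x9c blk=9 s=1: L1-HIT | VC [17]
  [6] addr=0x115 blk=17 s=1: VC-HIT | VC [9]
  [7] addr=0x9a blk=9 s=1: VC-HIT | VC [17]
  [8] addr=0x11a blk=17 s=1: VC-HIT | VC [9]
  [9] addr=0x132 blk=19 s=3: MISS | VC [9]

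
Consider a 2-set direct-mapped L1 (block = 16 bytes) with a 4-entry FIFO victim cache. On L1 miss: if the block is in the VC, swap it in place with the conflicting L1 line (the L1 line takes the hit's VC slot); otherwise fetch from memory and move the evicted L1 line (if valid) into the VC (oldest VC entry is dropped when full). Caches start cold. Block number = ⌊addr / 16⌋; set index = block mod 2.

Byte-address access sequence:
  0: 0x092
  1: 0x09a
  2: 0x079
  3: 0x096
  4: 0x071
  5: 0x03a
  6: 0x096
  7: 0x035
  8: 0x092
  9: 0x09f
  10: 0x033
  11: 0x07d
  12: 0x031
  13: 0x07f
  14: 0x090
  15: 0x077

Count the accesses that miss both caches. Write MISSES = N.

#0 0x92→b9/s1 MISS; vc=[]
#1 0x9a→b9/s1 L1-HIT; vc=[]
#2 0x79→b7/s1 MISS; vc=[9]
#3 0x96→b9/s1 VC-HIT; vc=[7]
#4 0x71→b7/s1 VC-HIT; vc=[9]
#5 0x3a→b3/s1 MISS; vc=[9,7]
#6 0x96→b9/s1 VC-HIT; vc=[3,7]
#7 0x35→b3/s1 VC-HIT; vc=[9,7]
#8 0x92→b9/s1 VC-HIT; vc=[3,7]
#9 0x9f→b9/s1 L1-HIT; vc=[3,7]
#10 0x33→b3/s1 VC-HIT; vc=[9,7]
#11 0x7d→b7/s1 VC-HIT; vc=[9,3]
#12 0x31→b3/s1 VC-HIT; vc=[9,7]
#13 0x7f→b7/s1 VC-HIT; vc=[9,3]
#14 0x90→b9/s1 VC-HIT; vc=[7,3]
#15 0x77→b7/s1 VC-HIT; vc=[9,3]

MISSES = 3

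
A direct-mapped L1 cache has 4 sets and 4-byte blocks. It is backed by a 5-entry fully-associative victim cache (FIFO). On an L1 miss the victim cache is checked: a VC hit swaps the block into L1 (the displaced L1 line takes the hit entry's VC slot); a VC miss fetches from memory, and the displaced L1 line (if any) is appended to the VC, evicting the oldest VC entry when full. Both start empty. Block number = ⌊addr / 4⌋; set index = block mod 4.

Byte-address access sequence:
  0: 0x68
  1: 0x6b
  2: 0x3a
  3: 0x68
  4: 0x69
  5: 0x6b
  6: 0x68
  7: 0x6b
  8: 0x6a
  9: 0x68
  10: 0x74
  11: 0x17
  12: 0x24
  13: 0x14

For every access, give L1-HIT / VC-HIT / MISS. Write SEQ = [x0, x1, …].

SEQ = [MISS, L1-HIT, MISS, VC-HIT, L1-HIT, L1-HIT, L1-HIT, L1-HIT, L1-HIT, L1-HIT, MISS, MISS, MISS, VC-HIT]

  [0] addr=0x68 blk=26 s=2: MISS | VC []
  [1] addr=0x6b blk=26 s=2: L1-HIT | VC []
  [2] addr=0x3a blk=14 s=2: MISS | VC [26]
  [3] addr=0x68 blk=26 s=2: VC-HIT | VC [14]
  [4] addr=0x69 blk=26 s=2: L1-HIT | VC [14]
  [5] addr=0x6b blk=26 s=2: L1-HIT | VC [14]
  [6] addr=0x68 blk=26 s=2: L1-HIT | VC [14]
  [7] addr=0x6b blk=26 s=2: L1-HIT | VC [14]
  [8] addr=0x6a blk=26 s=2: L1-HIT | VC [14]
  [9] addr=0x68 blk=26 s=2: L1-HIT | VC [14]
  [10] addr=0x74 blk=29 s=1: MISS | VC [14]
  [11] addr=0x17 blk=5 s=1: MISS | VC [14, 29]
  [12] addr=0x24 blk=9 s=1: MISS | VC [14, 29, 5]
  [13] addr=0x14 blk=5 s=1: VC-HIT | VC [14, 29, 9]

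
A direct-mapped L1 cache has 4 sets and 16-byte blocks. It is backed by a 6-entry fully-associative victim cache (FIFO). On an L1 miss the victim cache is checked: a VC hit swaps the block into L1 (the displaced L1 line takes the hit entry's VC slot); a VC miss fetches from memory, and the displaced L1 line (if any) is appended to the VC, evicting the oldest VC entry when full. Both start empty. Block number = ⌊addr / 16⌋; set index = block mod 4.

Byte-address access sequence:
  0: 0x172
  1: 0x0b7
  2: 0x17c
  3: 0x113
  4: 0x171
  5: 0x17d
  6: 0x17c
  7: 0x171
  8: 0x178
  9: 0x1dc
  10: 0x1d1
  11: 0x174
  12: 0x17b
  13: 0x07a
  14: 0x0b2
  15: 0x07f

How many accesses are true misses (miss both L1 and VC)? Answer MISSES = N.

  [0] addr=0x172 blk=23 s=3: MISS | VC []
  [1] addr=0xb7 blk=11 s=3: MISS | VC [23]
  [2] addr=0x17c blk=23 s=3: VC-HIT | VC [11]
  [3] addr=0x113 blk=17 s=1: MISS | VC [11]
  [4] addr=0x171 blk=23 s=3: L1-HIT | VC [11]
  [5] addr=0x17d blk=23 s=3: L1-HIT | VC [11]
  [6] addr=0x17c blk=23 s=3: L1-HIT | VC [11]
  [7] addr=0x171 blk=23 s=3: L1-HIT | VC [11]
  [8] addr=0x178 blk=23 s=3: L1-HIT | VC [11]
  [9] addr=0x1dc blk=29 s=1: MISS | VC [11, 17]
  [10] addr=0x1d1 blk=29 s=1: L1-HIT | VC [11, 17]
  [11] addr=0x174 blk=23 s=3: L1-HIT | VC [11, 17]
  [12] addr=0x17b blk=23 s=3: L1-HIT | VC [11, 17]
  [13] addr=0x7a blk=7 s=3: MISS | VC [11, 17, 23]
  [14] addr=0xb2 blk=11 s=3: VC-HIT | VC [7, 17, 23]
  [15] addr=0x7f blk=7 s=3: VC-HIT | VC [11, 17, 23]

MISSES = 5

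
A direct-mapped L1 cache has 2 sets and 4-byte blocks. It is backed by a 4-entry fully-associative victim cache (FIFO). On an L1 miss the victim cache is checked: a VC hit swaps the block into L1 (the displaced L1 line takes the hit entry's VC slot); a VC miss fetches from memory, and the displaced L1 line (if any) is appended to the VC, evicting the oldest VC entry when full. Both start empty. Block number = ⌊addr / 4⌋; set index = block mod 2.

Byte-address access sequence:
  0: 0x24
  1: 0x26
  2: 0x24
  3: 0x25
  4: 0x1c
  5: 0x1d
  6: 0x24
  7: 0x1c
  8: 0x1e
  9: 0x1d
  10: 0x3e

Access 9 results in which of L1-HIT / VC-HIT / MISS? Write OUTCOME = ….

0: 0x24 (blk 9, set 1) → MISS  vc=[]
1: 0x26 (blk 9, set 1) → L1-HIT  vc=[]
2: 0x24 (blk 9, set 1) → L1-HIT  vc=[]
3: 0x25 (blk 9, set 1) → L1-HIT  vc=[]
4: 0x1c (blk 7, set 1) → MISS  vc=[9]
5: 0x1d (blk 7, set 1) → L1-HIT  vc=[9]
6: 0x24 (blk 9, set 1) → VC-HIT  vc=[7]
7: 0x1c (blk 7, set 1) → VC-HIT  vc=[9]
8: 0x1e (blk 7, set 1) → L1-HIT  vc=[9]
9: 0x1d (blk 7, set 1) → L1-HIT  vc=[9]
10: 0x3e (blk 15, set 1) → MISS  vc=[9, 7]

OUTCOME = L1-HIT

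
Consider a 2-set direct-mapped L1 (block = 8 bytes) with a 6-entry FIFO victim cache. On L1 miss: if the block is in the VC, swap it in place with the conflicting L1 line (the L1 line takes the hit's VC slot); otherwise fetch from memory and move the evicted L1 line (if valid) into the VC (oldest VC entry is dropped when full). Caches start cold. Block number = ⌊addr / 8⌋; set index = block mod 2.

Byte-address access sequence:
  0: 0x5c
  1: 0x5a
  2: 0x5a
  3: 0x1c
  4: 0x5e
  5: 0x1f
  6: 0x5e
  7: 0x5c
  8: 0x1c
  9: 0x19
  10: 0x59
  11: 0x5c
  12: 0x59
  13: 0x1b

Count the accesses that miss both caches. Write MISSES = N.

#0 0x5c→b11/s1 MISS; vc=[]
#1 0x5a→b11/s1 L1-HIT; vc=[]
#2 0x5a→b11/s1 L1-HIT; vc=[]
#3 0x1c→b3/s1 MISS; vc=[11]
#4 0x5e→b11/s1 VC-HIT; vc=[3]
#5 0x1f→b3/s1 VC-HIT; vc=[11]
#6 0x5e→b11/s1 VC-HIT; vc=[3]
#7 0x5c→b11/s1 L1-HIT; vc=[3]
#8 0x1c→b3/s1 VC-HIT; vc=[11]
#9 0x19→b3/s1 L1-HIT; vc=[11]
#10 0x59→b11/s1 VC-HIT; vc=[3]
#11 0x5c→b11/s1 L1-HIT; vc=[3]
#12 0x59→b11/s1 L1-HIT; vc=[3]
#13 0x1b→b3/s1 VC-HIT; vc=[11]

MISSES = 2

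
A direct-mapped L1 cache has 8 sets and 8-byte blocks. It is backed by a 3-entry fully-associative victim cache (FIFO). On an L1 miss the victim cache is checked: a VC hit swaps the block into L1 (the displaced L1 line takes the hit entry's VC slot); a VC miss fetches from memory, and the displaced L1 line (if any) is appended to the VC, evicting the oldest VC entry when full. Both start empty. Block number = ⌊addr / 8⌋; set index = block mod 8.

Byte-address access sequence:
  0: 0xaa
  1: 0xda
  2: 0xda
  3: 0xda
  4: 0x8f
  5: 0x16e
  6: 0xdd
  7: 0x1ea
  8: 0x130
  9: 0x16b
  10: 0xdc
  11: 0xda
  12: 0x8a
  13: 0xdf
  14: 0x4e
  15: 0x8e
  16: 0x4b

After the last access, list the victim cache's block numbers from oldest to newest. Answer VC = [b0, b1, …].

  [0] addr=0xaa blk=21 s=5: MISS | VC []
  [1] addr=0xda blk=27 s=3: MISS | VC []
  [2] addr=0xda blk=27 s=3: L1-HIT | VC []
  [3] addr=0xda blk=27 s=3: L1-HIT | VC []
  [4] addr=0x8f blk=17 s=1: MISS | VC []
  [5] addr=0x16e blk=45 s=5: MISS | VC [21]
  [6] addr=0xdd blk=27 s=3: L1-HIT | VC [21]
  [7] addr=0x1ea blk=61 s=5: MISS | VC [21, 45]
  [8] addr=0x130 blk=38 s=6: MISS | VC [21, 45]
  [9] addr=0x16b blk=45 s=5: VC-HIT | VC [21, 61]
  [10] addr=0xdc blk=27 s=3: L1-HIT | VC [21, 61]
  [11] addr=0xda blk=27 s=3: L1-HIT | VC [21, 61]
  [12] addr=0x8a blk=17 s=1: L1-HIT | VC [21, 61]
  [13] addr=0xdf blk=27 s=3: L1-HIT | VC [21, 61]
  [14] addr=0x4e blk=9 s=1: MISS | VC [21, 61, 17]
  [15] addr=0x8e blk=17 s=1: VC-HIT | VC [21, 61, 9]
  [16] addr=0x4b blk=9 s=1: VC-HIT | VC [21, 61, 17]

VC = [21, 61, 17]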